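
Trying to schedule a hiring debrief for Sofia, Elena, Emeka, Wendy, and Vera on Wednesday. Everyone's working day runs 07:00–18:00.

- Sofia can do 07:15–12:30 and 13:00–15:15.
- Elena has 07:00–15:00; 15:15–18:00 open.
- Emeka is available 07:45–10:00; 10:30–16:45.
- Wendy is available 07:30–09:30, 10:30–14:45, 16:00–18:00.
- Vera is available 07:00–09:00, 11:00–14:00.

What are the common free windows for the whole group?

07:45-09:00, 11:00-12:30, 13:00-14:00

Sofia ∩ Elena: 07:15-12:30, 13:00-15:00.
Sofia ∩ Elena ∩ Emeka: 07:45-10:00, 10:30-12:30, 13:00-15:00.
Sofia ∩ Elena ∩ Emeka ∩ Wendy: 07:45-09:30, 10:30-12:30, 13:00-14:45.
Sofia ∩ Elena ∩ Emeka ∩ Wendy ∩ Vera: 07:45-09:00, 11:00-12:30, 13:00-14:00.
Those are the intersection windows.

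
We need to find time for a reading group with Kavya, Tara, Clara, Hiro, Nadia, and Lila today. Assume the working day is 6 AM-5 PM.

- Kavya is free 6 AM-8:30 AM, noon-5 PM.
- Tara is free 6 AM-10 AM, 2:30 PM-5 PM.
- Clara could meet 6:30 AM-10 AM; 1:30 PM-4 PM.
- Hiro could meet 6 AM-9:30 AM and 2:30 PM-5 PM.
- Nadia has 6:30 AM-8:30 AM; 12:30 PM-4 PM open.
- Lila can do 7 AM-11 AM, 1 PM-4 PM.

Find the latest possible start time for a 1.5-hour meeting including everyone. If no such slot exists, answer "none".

14:30

Kavya ∩ Tara: 06:00-08:30, 14:30-17:00.
Kavya ∩ Tara ∩ Clara: 06:30-08:30, 14:30-16:00.
Kavya ∩ Tara ∩ Clara ∩ Hiro: 06:30-08:30, 14:30-16:00.
Kavya ∩ Tara ∩ Clara ∩ Hiro ∩ Nadia: 06:30-08:30, 14:30-16:00.
Kavya ∩ Tara ∩ Clara ∩ Hiro ∩ Nadia ∩ Lila: 07:00-08:30, 14:30-16:00.
The last common window of at least 90 minutes is 14:30-16:00; a 90-minute meeting can start as late as 14:30 and still end by 16:00.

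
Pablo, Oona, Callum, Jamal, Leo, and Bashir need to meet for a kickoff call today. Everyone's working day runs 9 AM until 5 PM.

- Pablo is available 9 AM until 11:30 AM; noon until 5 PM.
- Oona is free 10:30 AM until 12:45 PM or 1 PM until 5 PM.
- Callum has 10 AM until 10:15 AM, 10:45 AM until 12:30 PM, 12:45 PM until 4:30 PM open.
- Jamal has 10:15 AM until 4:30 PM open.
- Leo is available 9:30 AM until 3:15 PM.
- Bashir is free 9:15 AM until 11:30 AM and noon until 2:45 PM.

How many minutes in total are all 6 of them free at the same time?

Pablo ∩ Oona: 10:30-11:30, 12:00-12:45, 13:00-17:00.
Pablo ∩ Oona ∩ Callum: 10:45-11:30, 12:00-12:30, 13:00-16:30.
Pablo ∩ Oona ∩ Callum ∩ Jamal: 10:45-11:30, 12:00-12:30, 13:00-16:30.
Pablo ∩ Oona ∩ Callum ∩ Jamal ∩ Leo: 10:45-11:30, 12:00-12:30, 13:00-15:15.
Pablo ∩ Oona ∩ Callum ∩ Jamal ∩ Leo ∩ Bashir: 10:45-11:30, 12:00-12:30, 13:00-14:45.
Summing the common windows: 45 + 30 + 105 = 180 minutes.

180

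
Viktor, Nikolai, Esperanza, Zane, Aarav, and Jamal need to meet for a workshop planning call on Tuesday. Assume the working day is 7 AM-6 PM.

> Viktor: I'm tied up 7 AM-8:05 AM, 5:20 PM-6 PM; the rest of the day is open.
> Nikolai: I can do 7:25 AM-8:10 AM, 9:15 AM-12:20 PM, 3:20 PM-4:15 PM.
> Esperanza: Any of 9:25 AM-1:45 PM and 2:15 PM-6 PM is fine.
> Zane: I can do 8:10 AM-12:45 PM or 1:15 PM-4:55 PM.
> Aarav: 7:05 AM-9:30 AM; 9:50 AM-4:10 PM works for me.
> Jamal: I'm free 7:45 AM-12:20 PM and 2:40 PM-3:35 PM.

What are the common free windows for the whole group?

Viktor free: 08:05-17:20 (invert busy blocks within the working day).
Nikolai free: 07:25-08:10, 09:15-12:20, 15:20-16:15.
Esperanza free: 09:25-13:45, 14:15-18:00.
Zane free: 08:10-12:45, 13:15-16:55.
Aarav free: 07:05-09:30, 09:50-16:10.
Jamal free: 07:45-12:20, 14:40-15:35.
Viktor ∩ Nikolai: 08:05-08:10, 09:15-12:20, 15:20-16:15.
Viktor ∩ Nikolai ∩ Esperanza: 09:25-12:20, 15:20-16:15.
Viktor ∩ Nikolai ∩ Esperanza ∩ Zane: 09:25-12:20, 15:20-16:15.
Viktor ∩ Nikolai ∩ Esperanza ∩ Zane ∩ Aarav: 09:25-09:30, 09:50-12:20, 15:20-16:10.
Viktor ∩ Nikolai ∩ Esperanza ∩ Zane ∩ Aarav ∩ Jamal: 09:25-09:30, 09:50-12:20, 15:20-15:35.
Those are the intersection windows.

09:25-09:30, 09:50-12:20, 15:20-15:35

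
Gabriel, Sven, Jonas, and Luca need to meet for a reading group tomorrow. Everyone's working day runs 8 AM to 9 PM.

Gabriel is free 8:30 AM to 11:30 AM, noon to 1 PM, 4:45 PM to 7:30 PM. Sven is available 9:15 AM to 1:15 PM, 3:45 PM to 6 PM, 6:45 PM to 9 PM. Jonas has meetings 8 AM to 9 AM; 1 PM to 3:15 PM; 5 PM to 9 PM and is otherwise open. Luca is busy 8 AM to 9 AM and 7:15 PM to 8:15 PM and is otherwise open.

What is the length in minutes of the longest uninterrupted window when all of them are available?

135

Gabriel free: 08:30-11:30, 12:00-13:00, 16:45-19:30.
Sven free: 09:15-13:15, 15:45-18:00, 18:45-21:00.
Jonas free: 09:00-13:00, 15:15-17:00 (invert busy blocks within the working day).
Luca free: 09:00-19:15, 20:15-21:00 (invert busy blocks within the working day).
Gabriel ∩ Sven: 09:15-11:30, 12:00-13:00, 16:45-18:00, 18:45-19:30.
Gabriel ∩ Sven ∩ Jonas: 09:15-11:30, 12:00-13:00, 16:45-17:00.
Gabriel ∩ Sven ∩ Jonas ∩ Luca: 09:15-11:30, 12:00-13:00, 16:45-17:00.
So the common availability across everyone is 09:15-11:30, 12:00-13:00, 16:45-17:00.
The longest is 09:15-11:30 at 135 minutes.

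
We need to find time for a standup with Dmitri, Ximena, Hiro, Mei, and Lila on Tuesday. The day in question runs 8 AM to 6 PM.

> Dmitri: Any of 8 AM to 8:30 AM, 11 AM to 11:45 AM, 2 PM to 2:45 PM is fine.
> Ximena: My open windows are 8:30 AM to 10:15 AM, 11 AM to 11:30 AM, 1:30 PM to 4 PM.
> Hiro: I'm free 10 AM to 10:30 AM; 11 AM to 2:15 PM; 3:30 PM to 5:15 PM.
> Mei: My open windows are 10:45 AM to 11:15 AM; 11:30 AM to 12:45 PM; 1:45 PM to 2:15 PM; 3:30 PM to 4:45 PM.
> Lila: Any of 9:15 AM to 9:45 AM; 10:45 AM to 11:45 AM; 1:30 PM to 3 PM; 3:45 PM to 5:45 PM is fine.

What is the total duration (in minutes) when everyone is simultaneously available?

30

Dmitri ∩ Ximena: 11:00-11:30, 14:00-14:45.
Dmitri ∩ Ximena ∩ Hiro: 11:00-11:30, 14:00-14:15.
Dmitri ∩ Ximena ∩ Hiro ∩ Mei: 11:00-11:15, 14:00-14:15.
Dmitri ∩ Ximena ∩ Hiro ∩ Mei ∩ Lila: 11:00-11:15, 14:00-14:15.
Those are the intersection windows.
Summing the common windows: 15 + 15 = 30 minutes.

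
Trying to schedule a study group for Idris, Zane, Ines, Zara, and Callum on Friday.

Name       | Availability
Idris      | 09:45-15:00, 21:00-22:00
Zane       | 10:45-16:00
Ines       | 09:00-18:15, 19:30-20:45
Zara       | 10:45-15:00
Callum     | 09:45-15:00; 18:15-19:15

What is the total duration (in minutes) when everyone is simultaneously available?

Idris ∩ Zane: 10:45-15:00.
Idris ∩ Zane ∩ Ines: 10:45-15:00.
Idris ∩ Zane ∩ Ines ∩ Zara: 10:45-15:00.
Idris ∩ Zane ∩ Ines ∩ Zara ∩ Callum: 10:45-15:00.
So the common availability across everyone is 10:45-15:00.
That's a single block of 255 minutes.

255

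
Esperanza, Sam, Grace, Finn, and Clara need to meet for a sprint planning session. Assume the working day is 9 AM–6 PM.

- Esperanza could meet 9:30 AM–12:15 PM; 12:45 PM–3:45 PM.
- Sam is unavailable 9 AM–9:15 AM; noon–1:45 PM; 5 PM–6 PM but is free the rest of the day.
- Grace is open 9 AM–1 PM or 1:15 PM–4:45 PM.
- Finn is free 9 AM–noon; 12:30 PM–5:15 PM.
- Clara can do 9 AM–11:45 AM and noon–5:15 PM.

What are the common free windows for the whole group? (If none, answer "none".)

Esperanza free: 09:30-12:15, 12:45-15:45.
Sam free: 09:15-12:00, 13:45-17:00 (invert busy blocks within the working day).
Grace free: 09:00-13:00, 13:15-16:45.
Finn free: 09:00-12:00, 12:30-17:15.
Clara free: 09:00-11:45, 12:00-17:15.
Esperanza ∩ Sam: 09:30-12:00, 13:45-15:45.
Esperanza ∩ Sam ∩ Grace: 09:30-12:00, 13:45-15:45.
Esperanza ∩ Sam ∩ Grace ∩ Finn: 09:30-12:00, 13:45-15:45.
Esperanza ∩ Sam ∩ Grace ∩ Finn ∩ Clara: 09:30-11:45, 13:45-15:45.
Those are the intersection windows.

09:30-11:45, 13:45-15:45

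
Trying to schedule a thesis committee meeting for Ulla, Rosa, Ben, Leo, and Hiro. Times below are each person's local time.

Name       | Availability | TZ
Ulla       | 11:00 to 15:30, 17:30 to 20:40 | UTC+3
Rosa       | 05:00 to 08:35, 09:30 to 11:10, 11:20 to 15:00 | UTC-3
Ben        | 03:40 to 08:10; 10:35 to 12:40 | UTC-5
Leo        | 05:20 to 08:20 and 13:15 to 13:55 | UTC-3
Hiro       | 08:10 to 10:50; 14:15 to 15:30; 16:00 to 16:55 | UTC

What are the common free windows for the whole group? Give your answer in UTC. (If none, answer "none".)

08:40-10:50, 16:15-16:55

Ulla in UTC: 08:00-12:30, 14:30-17:40 (subtract 3h to convert from UTC+3).
Rosa in UTC: 08:00-11:35, 12:30-14:10, 14:20-18:00 (add 3h to convert from UTC-3).
Ben in UTC: 08:40-13:10, 15:35-17:40 (add 5h to convert from UTC-5).
Leo in UTC: 08:20-11:20, 16:15-16:55 (add 3h to convert from UTC-3).
Hiro in UTC: 08:10-10:50, 14:15-15:30, 16:00-16:55.
Ulla ∩ Rosa: 08:00-11:35, 14:30-17:40.
Ulla ∩ Rosa ∩ Ben: 08:40-11:35, 15:35-17:40.
Ulla ∩ Rosa ∩ Ben ∩ Leo: 08:40-11:20, 16:15-16:55.
Ulla ∩ Rosa ∩ Ben ∩ Leo ∩ Hiro: 08:40-10:50, 16:15-16:55.
So the common availability across everyone is 08:40-10:50, 16:15-16:55.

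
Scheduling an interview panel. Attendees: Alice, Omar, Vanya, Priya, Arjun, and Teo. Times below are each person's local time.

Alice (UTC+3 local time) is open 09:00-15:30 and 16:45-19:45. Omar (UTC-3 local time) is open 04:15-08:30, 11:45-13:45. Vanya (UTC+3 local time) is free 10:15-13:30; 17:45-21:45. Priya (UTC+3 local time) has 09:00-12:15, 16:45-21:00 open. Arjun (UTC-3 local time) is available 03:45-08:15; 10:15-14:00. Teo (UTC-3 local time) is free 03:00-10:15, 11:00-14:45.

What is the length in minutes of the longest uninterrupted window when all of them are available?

Alice in UTC: 06:00-12:30, 13:45-16:45 (subtract 3h to convert from UTC+3).
Omar in UTC: 07:15-11:30, 14:45-16:45 (add 3h to convert from UTC-3).
Vanya in UTC: 07:15-10:30, 14:45-18:45 (subtract 3h to convert from UTC+3).
Priya in UTC: 06:00-09:15, 13:45-18:00 (subtract 3h to convert from UTC+3).
Arjun in UTC: 06:45-11:15, 13:15-17:00 (add 3h to convert from UTC-3).
Teo in UTC: 06:00-13:15, 14:00-17:45 (add 3h to convert from UTC-3).
Alice ∩ Omar: 07:15-11:30, 14:45-16:45.
Alice ∩ Omar ∩ Vanya: 07:15-10:30, 14:45-16:45.
Alice ∩ Omar ∩ Vanya ∩ Priya: 07:15-09:15, 14:45-16:45.
Alice ∩ Omar ∩ Vanya ∩ Priya ∩ Arjun: 07:15-09:15, 14:45-16:45.
Alice ∩ Omar ∩ Vanya ∩ Priya ∩ Arjun ∩ Teo: 07:15-09:15, 14:45-16:45.
The longest is 07:15-09:15 at 120 minutes.

120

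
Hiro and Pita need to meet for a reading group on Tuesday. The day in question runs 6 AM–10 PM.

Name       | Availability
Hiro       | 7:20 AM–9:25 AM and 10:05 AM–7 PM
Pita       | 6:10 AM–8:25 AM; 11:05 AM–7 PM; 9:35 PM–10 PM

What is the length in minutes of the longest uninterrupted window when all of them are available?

Hiro ∩ Pita: 07:20-08:25, 11:05-19:00.
So the common availability across everyone is 07:20-08:25, 11:05-19:00.
The longest is 11:05-19:00 at 475 minutes.

475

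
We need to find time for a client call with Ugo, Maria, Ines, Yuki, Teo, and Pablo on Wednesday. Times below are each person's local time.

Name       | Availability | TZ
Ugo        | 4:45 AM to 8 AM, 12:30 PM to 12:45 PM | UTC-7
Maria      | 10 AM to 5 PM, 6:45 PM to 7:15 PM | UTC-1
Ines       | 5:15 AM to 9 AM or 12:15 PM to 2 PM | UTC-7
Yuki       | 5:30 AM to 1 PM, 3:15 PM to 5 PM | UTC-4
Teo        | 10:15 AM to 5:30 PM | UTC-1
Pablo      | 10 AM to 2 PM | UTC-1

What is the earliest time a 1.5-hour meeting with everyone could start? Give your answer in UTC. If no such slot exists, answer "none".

12:15

Ugo in UTC: 11:45-15:00, 19:30-19:45 (add 7h to convert from UTC-7).
Maria in UTC: 11:00-18:00, 19:45-20:15 (add 1h to convert from UTC-1).
Ines in UTC: 12:15-16:00, 19:15-21:00 (add 7h to convert from UTC-7).
Yuki in UTC: 09:30-17:00, 19:15-21:00 (add 4h to convert from UTC-4).
Teo in UTC: 11:15-18:30 (add 1h to convert from UTC-1).
Pablo in UTC: 11:00-15:00 (add 1h to convert from UTC-1).
Ugo ∩ Maria: 11:45-15:00.
Ugo ∩ Maria ∩ Ines: 12:15-15:00.
Ugo ∩ Maria ∩ Ines ∩ Yuki: 12:15-15:00.
Ugo ∩ Maria ∩ Ines ∩ Yuki ∩ Teo: 12:15-15:00.
Ugo ∩ Maria ∩ Ines ∩ Yuki ∩ Teo ∩ Pablo: 12:15-15:00.
The first common window of at least 90 minutes is 12:15-15:00, so the earliest start is 12:15.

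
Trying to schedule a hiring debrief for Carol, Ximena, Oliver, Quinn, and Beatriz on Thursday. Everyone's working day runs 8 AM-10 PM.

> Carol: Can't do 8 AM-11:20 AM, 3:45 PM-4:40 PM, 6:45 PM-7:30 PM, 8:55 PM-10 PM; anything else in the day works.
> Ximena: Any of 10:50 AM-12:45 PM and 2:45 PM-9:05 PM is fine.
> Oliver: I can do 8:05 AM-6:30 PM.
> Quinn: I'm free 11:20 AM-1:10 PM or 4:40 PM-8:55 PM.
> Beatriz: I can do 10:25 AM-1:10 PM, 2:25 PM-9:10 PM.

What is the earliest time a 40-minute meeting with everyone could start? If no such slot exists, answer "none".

Carol free: 11:20-15:45, 16:40-18:45, 19:30-20:55 (invert busy blocks within the working day).
Ximena free: 10:50-12:45, 14:45-21:05.
Oliver free: 08:05-18:30.
Quinn free: 11:20-13:10, 16:40-20:55.
Beatriz free: 10:25-13:10, 14:25-21:10.
Carol ∩ Ximena: 11:20-12:45, 14:45-15:45, 16:40-18:45, 19:30-20:55.
Carol ∩ Ximena ∩ Oliver: 11:20-12:45, 14:45-15:45, 16:40-18:30.
Carol ∩ Ximena ∩ Oliver ∩ Quinn: 11:20-12:45, 16:40-18:30.
Carol ∩ Ximena ∩ Oliver ∩ Quinn ∩ Beatriz: 11:20-12:45, 16:40-18:30.
The first common window of at least 40 minutes is 11:20-12:45, so the earliest start is 11:20.

11:20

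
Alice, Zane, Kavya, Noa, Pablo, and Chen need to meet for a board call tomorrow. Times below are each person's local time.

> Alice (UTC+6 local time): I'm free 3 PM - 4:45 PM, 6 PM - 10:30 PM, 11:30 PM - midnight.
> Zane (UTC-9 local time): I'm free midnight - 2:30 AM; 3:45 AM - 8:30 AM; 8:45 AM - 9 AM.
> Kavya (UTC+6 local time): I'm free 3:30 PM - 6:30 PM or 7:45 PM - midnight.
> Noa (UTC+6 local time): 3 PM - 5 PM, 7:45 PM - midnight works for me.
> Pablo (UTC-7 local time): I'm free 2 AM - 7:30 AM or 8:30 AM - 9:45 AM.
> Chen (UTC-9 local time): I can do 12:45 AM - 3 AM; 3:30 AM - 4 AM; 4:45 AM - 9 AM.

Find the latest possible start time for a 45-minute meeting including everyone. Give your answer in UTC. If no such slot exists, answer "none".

Alice in UTC: 09:00-10:45, 12:00-16:30, 17:30-18:00 (subtract 6h to convert from UTC+6).
Zane in UTC: 09:00-11:30, 12:45-17:30, 17:45-18:00 (add 9h to convert from UTC-9).
Kavya in UTC: 09:30-12:30, 13:45-18:00 (subtract 6h to convert from UTC+6).
Noa in UTC: 09:00-11:00, 13:45-18:00 (subtract 6h to convert from UTC+6).
Pablo in UTC: 09:00-14:30, 15:30-16:45 (add 7h to convert from UTC-7).
Chen in UTC: 09:45-12:00, 12:30-13:00, 13:45-18:00 (add 9h to convert from UTC-9).
Alice ∩ Zane: 09:00-10:45, 12:45-16:30, 17:45-18:00.
Alice ∩ Zane ∩ Kavya: 09:30-10:45, 13:45-16:30, 17:45-18:00.
Alice ∩ Zane ∩ Kavya ∩ Noa: 09:30-10:45, 13:45-16:30, 17:45-18:00.
Alice ∩ Zane ∩ Kavya ∩ Noa ∩ Pablo: 09:30-10:45, 13:45-14:30, 15:30-16:30.
Alice ∩ Zane ∩ Kavya ∩ Noa ∩ Pablo ∩ Chen: 09:45-10:45, 13:45-14:30, 15:30-16:30.
So the common availability across everyone is 09:45-10:45, 13:45-14:30, 15:30-16:30.
The last common window of at least 45 minutes is 15:30-16:30; a 45-minute meeting can start as late as 15:45 and still end by 16:30.

15:45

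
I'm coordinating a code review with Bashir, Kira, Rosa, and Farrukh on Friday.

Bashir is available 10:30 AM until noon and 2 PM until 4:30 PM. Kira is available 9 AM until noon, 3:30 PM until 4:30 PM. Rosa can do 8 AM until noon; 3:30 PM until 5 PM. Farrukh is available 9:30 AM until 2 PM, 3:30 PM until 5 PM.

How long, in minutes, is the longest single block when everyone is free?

90

Bashir ∩ Kira: 10:30-12:00, 15:30-16:30.
Bashir ∩ Kira ∩ Rosa: 10:30-12:00, 15:30-16:30.
Bashir ∩ Kira ∩ Rosa ∩ Farrukh: 10:30-12:00, 15:30-16:30.
The longest is 10:30-12:00 at 90 minutes.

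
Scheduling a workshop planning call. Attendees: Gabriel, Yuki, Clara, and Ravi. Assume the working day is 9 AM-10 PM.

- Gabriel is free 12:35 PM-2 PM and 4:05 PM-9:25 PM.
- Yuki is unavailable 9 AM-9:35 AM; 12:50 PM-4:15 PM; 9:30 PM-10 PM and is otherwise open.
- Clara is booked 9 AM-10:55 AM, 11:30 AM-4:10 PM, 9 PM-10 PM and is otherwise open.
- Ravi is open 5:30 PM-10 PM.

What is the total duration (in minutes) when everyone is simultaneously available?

Gabriel free: 12:35-14:00, 16:05-21:25.
Yuki free: 09:35-12:50, 16:15-21:30 (invert busy blocks within the working day).
Clara free: 10:55-11:30, 16:10-21:00 (invert busy blocks within the working day).
Ravi free: 17:30-22:00.
Gabriel ∩ Yuki: 12:35-12:50, 16:15-21:25.
Gabriel ∩ Yuki ∩ Clara: 16:15-21:00.
Gabriel ∩ Yuki ∩ Clara ∩ Ravi: 17:30-21:00.
So the common availability across everyone is 17:30-21:00.
That's a single block of 210 minutes.

210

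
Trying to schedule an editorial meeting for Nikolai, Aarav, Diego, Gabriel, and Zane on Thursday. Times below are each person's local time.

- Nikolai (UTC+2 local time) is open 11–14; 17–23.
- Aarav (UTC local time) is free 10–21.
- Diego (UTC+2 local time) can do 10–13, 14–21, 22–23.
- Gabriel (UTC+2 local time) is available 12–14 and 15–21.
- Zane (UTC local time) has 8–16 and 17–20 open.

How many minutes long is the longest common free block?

120

Nikolai in UTC: 09:00-12:00, 15:00-21:00 (subtract 2h to convert from UTC+2).
Aarav in UTC: 10:00-21:00.
Diego in UTC: 08:00-11:00, 12:00-19:00, 20:00-21:00 (subtract 2h to convert from UTC+2).
Gabriel in UTC: 10:00-12:00, 13:00-19:00 (subtract 2h to convert from UTC+2).
Zane in UTC: 08:00-16:00, 17:00-20:00.
Nikolai ∩ Aarav: 10:00-12:00, 15:00-21:00.
Nikolai ∩ Aarav ∩ Diego: 10:00-11:00, 15:00-19:00, 20:00-21:00.
Nikolai ∩ Aarav ∩ Diego ∩ Gabriel: 10:00-11:00, 15:00-19:00.
Nikolai ∩ Aarav ∩ Diego ∩ Gabriel ∩ Zane: 10:00-11:00, 15:00-16:00, 17:00-19:00.
Those are the intersection windows.
The longest is 17:00-19:00 at 120 minutes.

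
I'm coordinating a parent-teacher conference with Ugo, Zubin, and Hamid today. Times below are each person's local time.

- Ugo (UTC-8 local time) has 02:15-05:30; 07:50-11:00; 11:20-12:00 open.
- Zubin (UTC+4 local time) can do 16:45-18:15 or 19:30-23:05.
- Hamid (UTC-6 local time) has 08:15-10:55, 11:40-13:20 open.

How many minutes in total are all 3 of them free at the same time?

145

Ugo in UTC: 10:15-13:30, 15:50-19:00, 19:20-20:00 (add 8h to convert from UTC-8).
Zubin in UTC: 12:45-14:15, 15:30-19:05 (subtract 4h to convert from UTC+4).
Hamid in UTC: 14:15-16:55, 17:40-19:20 (add 6h to convert from UTC-6).
Ugo ∩ Zubin: 12:45-13:30, 15:50-19:00.
Ugo ∩ Zubin ∩ Hamid: 15:50-16:55, 17:40-19:00.
Those are the intersection windows.
Summing the common windows: 65 + 80 = 145 minutes.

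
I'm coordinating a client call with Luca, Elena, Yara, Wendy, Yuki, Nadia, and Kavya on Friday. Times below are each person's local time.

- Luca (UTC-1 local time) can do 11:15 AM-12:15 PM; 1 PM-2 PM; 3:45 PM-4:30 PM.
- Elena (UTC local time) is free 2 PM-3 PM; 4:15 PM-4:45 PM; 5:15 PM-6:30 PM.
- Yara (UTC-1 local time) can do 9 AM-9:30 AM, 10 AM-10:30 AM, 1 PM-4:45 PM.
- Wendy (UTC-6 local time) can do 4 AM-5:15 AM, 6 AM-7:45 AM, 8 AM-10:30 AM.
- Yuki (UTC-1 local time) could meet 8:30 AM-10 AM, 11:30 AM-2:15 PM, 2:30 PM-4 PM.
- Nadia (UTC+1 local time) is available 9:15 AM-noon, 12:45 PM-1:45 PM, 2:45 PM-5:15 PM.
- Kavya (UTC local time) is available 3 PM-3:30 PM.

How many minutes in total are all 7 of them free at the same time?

Luca in UTC: 12:15-13:15, 14:00-15:00, 16:45-17:30 (add 1h to convert from UTC-1).
Elena in UTC: 14:00-15:00, 16:15-16:45, 17:15-18:30.
Yara in UTC: 10:00-10:30, 11:00-11:30, 14:00-17:45 (add 1h to convert from UTC-1).
Wendy in UTC: 10:00-11:15, 12:00-13:45, 14:00-16:30 (add 6h to convert from UTC-6).
Yuki in UTC: 09:30-11:00, 12:30-15:15, 15:30-17:00 (add 1h to convert from UTC-1).
Nadia in UTC: 08:15-11:00, 11:45-12:45, 13:45-16:15 (subtract 1h to convert from UTC+1).
Kavya in UTC: 15:00-15:30.
Luca ∩ Elena: 14:00-15:00, 17:15-17:30.
Luca ∩ Elena ∩ Yara: 14:00-15:00, 17:15-17:30.
Luca ∩ Elena ∩ Yara ∩ Wendy: 14:00-15:00.
Luca ∩ Elena ∩ Yara ∩ Wendy ∩ Yuki: 14:00-15:00.
Luca ∩ Elena ∩ Yara ∩ Wendy ∩ Yuki ∩ Nadia: 14:00-15:00.
Luca ∩ Elena ∩ Yara ∩ Wendy ∩ Yuki ∩ Nadia ∩ Kavya: ∅.
There is no time when everyone is free.
There is no common window, so the total is 0 minutes.

0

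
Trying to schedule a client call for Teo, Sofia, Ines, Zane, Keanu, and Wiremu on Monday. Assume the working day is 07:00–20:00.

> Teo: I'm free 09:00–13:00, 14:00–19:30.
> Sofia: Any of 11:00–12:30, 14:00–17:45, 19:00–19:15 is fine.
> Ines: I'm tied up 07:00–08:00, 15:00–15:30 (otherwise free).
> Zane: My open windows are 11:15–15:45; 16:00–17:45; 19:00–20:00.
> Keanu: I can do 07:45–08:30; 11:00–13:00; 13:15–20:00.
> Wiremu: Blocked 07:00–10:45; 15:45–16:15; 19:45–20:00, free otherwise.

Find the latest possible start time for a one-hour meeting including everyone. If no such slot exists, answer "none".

16:45

Teo free: 09:00-13:00, 14:00-19:30.
Sofia free: 11:00-12:30, 14:00-17:45, 19:00-19:15.
Ines free: 08:00-15:00, 15:30-20:00 (invert busy blocks within the working day).
Zane free: 11:15-15:45, 16:00-17:45, 19:00-20:00.
Keanu free: 07:45-08:30, 11:00-13:00, 13:15-20:00.
Wiremu free: 10:45-15:45, 16:15-19:45 (invert busy blocks within the working day).
Teo ∩ Sofia: 11:00-12:30, 14:00-17:45, 19:00-19:15.
Teo ∩ Sofia ∩ Ines: 11:00-12:30, 14:00-15:00, 15:30-17:45, 19:00-19:15.
Teo ∩ Sofia ∩ Ines ∩ Zane: 11:15-12:30, 14:00-15:00, 15:30-15:45, 16:00-17:45, 19:00-19:15.
Teo ∩ Sofia ∩ Ines ∩ Zane ∩ Keanu: 11:15-12:30, 14:00-15:00, 15:30-15:45, 16:00-17:45, 19:00-19:15.
Teo ∩ Sofia ∩ Ines ∩ Zane ∩ Keanu ∩ Wiremu: 11:15-12:30, 14:00-15:00, 15:30-15:45, 16:15-17:45, 19:00-19:15.
The last common window of at least 60 minutes is 16:15-17:45; a 60-minute meeting can start as late as 16:45 and still end by 17:45.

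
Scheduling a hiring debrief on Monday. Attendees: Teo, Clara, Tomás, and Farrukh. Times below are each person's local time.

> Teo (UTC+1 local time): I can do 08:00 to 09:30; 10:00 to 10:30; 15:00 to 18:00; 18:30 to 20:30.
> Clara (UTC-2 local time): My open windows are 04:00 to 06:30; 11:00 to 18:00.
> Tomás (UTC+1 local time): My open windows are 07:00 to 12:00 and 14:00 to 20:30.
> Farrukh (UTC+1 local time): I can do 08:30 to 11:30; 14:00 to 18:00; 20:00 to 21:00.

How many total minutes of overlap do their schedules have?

Teo in UTC: 07:00-08:30, 09:00-09:30, 14:00-17:00, 17:30-19:30 (subtract 1h to convert from UTC+1).
Clara in UTC: 06:00-08:30, 13:00-20:00 (add 2h to convert from UTC-2).
Tomás in UTC: 06:00-11:00, 13:00-19:30 (subtract 1h to convert from UTC+1).
Farrukh in UTC: 07:30-10:30, 13:00-17:00, 19:00-20:00 (subtract 1h to convert from UTC+1).
Teo ∩ Clara: 07:00-08:30, 14:00-17:00, 17:30-19:30.
Teo ∩ Clara ∩ Tomás: 07:00-08:30, 14:00-17:00, 17:30-19:30.
Teo ∩ Clara ∩ Tomás ∩ Farrukh: 07:30-08:30, 14:00-17:00, 19:00-19:30.
So the common availability across everyone is 07:30-08:30, 14:00-17:00, 19:00-19:30.
Summing the common windows: 60 + 180 + 30 = 270 minutes.

270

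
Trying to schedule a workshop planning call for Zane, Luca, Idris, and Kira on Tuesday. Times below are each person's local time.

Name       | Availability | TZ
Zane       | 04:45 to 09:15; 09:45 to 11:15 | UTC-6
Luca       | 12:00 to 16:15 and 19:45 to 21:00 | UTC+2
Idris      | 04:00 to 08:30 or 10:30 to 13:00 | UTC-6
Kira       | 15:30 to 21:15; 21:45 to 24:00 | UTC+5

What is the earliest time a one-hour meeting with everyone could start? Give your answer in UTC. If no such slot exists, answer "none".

Zane in UTC: 10:45-15:15, 15:45-17:15 (add 6h to convert from UTC-6).
Luca in UTC: 10:00-14:15, 17:45-19:00 (subtract 2h to convert from UTC+2).
Idris in UTC: 10:00-14:30, 16:30-19:00 (add 6h to convert from UTC-6).
Kira in UTC: 10:30-16:15, 16:45-19:00 (subtract 5h to convert from UTC+5).
Zane ∩ Luca: 10:45-14:15.
Zane ∩ Luca ∩ Idris: 10:45-14:15.
Zane ∩ Luca ∩ Idris ∩ Kira: 10:45-14:15.
The first common window of at least 60 minutes is 10:45-14:15, so the earliest start is 10:45.

10:45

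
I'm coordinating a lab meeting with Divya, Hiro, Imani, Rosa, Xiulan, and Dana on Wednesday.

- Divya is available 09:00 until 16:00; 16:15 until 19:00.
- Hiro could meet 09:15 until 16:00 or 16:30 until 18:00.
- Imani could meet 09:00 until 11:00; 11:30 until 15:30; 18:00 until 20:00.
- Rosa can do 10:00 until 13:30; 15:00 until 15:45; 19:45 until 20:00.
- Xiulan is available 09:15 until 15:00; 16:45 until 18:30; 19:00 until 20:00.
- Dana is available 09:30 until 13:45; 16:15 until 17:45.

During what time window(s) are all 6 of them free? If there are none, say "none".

10:00-11:00, 11:30-13:30

Divya ∩ Hiro: 09:15-16:00, 16:30-18:00.
Divya ∩ Hiro ∩ Imani: 09:15-11:00, 11:30-15:30.
Divya ∩ Hiro ∩ Imani ∩ Rosa: 10:00-11:00, 11:30-13:30, 15:00-15:30.
Divya ∩ Hiro ∩ Imani ∩ Rosa ∩ Xiulan: 10:00-11:00, 11:30-13:30.
Divya ∩ Hiro ∩ Imani ∩ Rosa ∩ Xiulan ∩ Dana: 10:00-11:00, 11:30-13:30.
So the common availability across everyone is 10:00-11:00, 11:30-13:30.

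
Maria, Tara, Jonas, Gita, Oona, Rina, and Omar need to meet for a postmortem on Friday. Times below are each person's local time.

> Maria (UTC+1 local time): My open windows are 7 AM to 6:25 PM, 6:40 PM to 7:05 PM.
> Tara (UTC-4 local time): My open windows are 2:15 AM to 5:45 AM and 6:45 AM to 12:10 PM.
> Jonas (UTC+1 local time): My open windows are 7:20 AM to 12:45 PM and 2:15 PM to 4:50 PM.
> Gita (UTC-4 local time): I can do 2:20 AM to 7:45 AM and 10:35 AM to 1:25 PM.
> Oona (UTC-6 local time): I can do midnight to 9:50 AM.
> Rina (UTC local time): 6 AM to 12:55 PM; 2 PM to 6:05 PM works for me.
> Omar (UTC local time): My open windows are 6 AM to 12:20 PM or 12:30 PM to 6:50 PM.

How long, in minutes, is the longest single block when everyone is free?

Maria in UTC: 06:00-17:25, 17:40-18:05 (subtract 1h to convert from UTC+1).
Tara in UTC: 06:15-09:45, 10:45-16:10 (add 4h to convert from UTC-4).
Jonas in UTC: 06:20-11:45, 13:15-15:50 (subtract 1h to convert from UTC+1).
Gita in UTC: 06:20-11:45, 14:35-17:25 (add 4h to convert from UTC-4).
Oona in UTC: 06:00-15:50 (add 6h to convert from UTC-6).
Rina in UTC: 06:00-12:55, 14:00-18:05.
Omar in UTC: 06:00-12:20, 12:30-18:50.
Maria ∩ Tara: 06:15-09:45, 10:45-16:10.
Maria ∩ Tara ∩ Jonas: 06:20-09:45, 10:45-11:45, 13:15-15:50.
Maria ∩ Tara ∩ Jonas ∩ Gita: 06:20-09:45, 10:45-11:45, 14:35-15:50.
Maria ∩ Tara ∩ Jonas ∩ Gita ∩ Oona: 06:20-09:45, 10:45-11:45, 14:35-15:50.
Maria ∩ Tara ∩ Jonas ∩ Gita ∩ Oona ∩ Rina: 06:20-09:45, 10:45-11:45, 14:35-15:50.
Maria ∩ Tara ∩ Jonas ∩ Gita ∩ Oona ∩ Rina ∩ Omar: 06:20-09:45, 10:45-11:45, 14:35-15:50.
Those are the intersection windows.
The longest is 06:20-09:45 at 205 minutes.

205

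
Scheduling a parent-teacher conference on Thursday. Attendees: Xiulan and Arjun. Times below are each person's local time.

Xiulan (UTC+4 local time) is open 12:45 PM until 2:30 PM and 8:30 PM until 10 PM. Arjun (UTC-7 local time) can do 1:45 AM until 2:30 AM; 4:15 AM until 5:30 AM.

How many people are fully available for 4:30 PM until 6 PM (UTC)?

Xiulan in UTC: 08:45-10:30, 16:30-18:00 (subtract 4h to convert from UTC+4).
Arjun in UTC: 08:45-09:30, 11:15-12:30 (add 7h to convert from UTC-7).
Xiulan can make the full 16:30-18:00 slot — that's 1.

1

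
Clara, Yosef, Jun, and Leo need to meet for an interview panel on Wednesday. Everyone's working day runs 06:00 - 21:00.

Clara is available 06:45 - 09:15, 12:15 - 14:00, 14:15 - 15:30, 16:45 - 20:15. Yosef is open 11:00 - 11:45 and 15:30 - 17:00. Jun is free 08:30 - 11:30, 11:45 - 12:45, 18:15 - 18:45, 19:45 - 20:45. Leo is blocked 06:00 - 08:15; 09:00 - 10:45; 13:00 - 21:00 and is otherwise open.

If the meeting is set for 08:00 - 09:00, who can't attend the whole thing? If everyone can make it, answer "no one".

Clara free: 06:45-09:15, 12:15-14:00, 14:15-15:30, 16:45-20:15.
Yosef free: 11:00-11:45, 15:30-17:00.
Jun free: 08:30-11:30, 11:45-12:45, 18:15-18:45, 19:45-20:45.
Leo free: 08:15-09:00, 10:45-13:00 (invert busy blocks within the working day).
Clara: free for 08:00-09:00. Yosef: not fully free for 08:00-09:00. Jun: not fully free for 08:00-09:00. Leo: not fully free for 08:00-09:00.

Jun, Leo, Yosef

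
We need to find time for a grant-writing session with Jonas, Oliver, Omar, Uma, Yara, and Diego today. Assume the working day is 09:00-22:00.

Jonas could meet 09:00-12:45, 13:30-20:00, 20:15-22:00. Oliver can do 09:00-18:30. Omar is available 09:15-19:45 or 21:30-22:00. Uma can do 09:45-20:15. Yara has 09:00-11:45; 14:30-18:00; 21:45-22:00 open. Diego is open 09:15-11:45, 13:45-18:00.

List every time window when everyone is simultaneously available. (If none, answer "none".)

Jonas ∩ Oliver: 09:00-12:45, 13:30-18:30.
Jonas ∩ Oliver ∩ Omar: 09:15-12:45, 13:30-18:30.
Jonas ∩ Oliver ∩ Omar ∩ Uma: 09:45-12:45, 13:30-18:30.
Jonas ∩ Oliver ∩ Omar ∩ Uma ∩ Yara: 09:45-11:45, 14:30-18:00.
Jonas ∩ Oliver ∩ Omar ∩ Uma ∩ Yara ∩ Diego: 09:45-11:45, 14:30-18:00.

09:45-11:45, 14:30-18:00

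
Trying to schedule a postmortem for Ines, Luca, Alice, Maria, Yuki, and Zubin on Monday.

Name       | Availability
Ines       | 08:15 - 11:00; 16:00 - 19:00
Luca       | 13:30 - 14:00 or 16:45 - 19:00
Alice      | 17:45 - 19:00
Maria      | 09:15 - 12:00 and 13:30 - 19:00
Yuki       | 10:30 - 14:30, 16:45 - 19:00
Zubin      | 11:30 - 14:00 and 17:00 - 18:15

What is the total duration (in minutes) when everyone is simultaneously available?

30

Ines ∩ Luca: 16:45-19:00.
Ines ∩ Luca ∩ Alice: 17:45-19:00.
Ines ∩ Luca ∩ Alice ∩ Maria: 17:45-19:00.
Ines ∩ Luca ∩ Alice ∩ Maria ∩ Yuki: 17:45-19:00.
Ines ∩ Luca ∩ Alice ∩ Maria ∩ Yuki ∩ Zubin: 17:45-18:15.
That's a single block of 30 minutes.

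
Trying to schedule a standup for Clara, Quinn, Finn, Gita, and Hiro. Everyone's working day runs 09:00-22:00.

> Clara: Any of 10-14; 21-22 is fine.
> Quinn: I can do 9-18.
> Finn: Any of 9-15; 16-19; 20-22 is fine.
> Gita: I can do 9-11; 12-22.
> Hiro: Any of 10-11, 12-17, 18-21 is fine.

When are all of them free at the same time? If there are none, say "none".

10:00-11:00, 12:00-14:00

Clara ∩ Quinn: 10:00-14:00.
Clara ∩ Quinn ∩ Finn: 10:00-14:00.
Clara ∩ Quinn ∩ Finn ∩ Gita: 10:00-11:00, 12:00-14:00.
Clara ∩ Quinn ∩ Finn ∩ Gita ∩ Hiro: 10:00-11:00, 12:00-14:00.
Those are the intersection windows.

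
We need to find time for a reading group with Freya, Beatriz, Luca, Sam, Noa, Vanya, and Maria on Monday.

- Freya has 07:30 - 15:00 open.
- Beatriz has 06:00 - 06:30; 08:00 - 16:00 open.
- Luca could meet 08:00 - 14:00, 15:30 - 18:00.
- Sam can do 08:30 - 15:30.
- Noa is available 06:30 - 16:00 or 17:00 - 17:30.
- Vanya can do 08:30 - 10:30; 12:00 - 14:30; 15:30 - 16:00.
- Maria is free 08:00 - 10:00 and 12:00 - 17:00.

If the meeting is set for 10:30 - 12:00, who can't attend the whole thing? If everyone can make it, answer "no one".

Freya: free for 10:30-12:00. Beatriz: free for 10:30-12:00. Luca: free for 10:30-12:00. Sam: free for 10:30-12:00. Noa: free for 10:30-12:00. Vanya: not fully free for 10:30-12:00. Maria: not fully free for 10:30-12:00.

Maria, Vanya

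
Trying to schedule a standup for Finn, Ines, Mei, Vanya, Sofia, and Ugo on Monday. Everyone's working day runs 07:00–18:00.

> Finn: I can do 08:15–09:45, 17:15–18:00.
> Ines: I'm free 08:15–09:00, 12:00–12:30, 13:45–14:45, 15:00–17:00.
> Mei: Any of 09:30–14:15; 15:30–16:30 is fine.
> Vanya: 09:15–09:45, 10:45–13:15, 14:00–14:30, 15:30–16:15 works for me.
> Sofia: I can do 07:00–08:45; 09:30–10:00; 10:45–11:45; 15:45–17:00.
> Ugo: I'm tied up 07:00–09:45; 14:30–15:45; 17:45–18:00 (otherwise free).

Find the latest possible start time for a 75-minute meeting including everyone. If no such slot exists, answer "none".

Finn free: 08:15-09:45, 17:15-18:00.
Ines free: 08:15-09:00, 12:00-12:30, 13:45-14:45, 15:00-17:00.
Mei free: 09:30-14:15, 15:30-16:30.
Vanya free: 09:15-09:45, 10:45-13:15, 14:00-14:30, 15:30-16:15.
Sofia free: 07:00-08:45, 09:30-10:00, 10:45-11:45, 15:45-17:00.
Ugo free: 09:45-14:30, 15:45-17:45 (invert busy blocks within the working day).
Finn ∩ Ines: 08:15-09:00.
Finn ∩ Ines ∩ Mei: ∅.
Finn ∩ Ines ∩ Mei ∩ Vanya: ∅.
Finn ∩ Ines ∩ Mei ∩ Vanya ∩ Sofia: ∅.
Finn ∩ Ines ∩ Mei ∩ Vanya ∩ Sofia ∩ Ugo: ∅.
There is no time when everyone is free.
No common window is at least 75 minutes long.

none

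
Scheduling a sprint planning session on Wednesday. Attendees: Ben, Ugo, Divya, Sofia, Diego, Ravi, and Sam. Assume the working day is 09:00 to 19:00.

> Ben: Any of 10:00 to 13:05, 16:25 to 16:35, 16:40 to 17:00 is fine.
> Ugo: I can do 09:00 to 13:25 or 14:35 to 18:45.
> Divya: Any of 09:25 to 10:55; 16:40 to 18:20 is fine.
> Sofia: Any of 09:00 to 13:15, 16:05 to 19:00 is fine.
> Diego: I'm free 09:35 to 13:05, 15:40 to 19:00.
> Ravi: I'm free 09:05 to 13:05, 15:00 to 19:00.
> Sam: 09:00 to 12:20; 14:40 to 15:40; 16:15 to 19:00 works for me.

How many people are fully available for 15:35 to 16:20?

2

Ugo and Ravi can make the full 15:35-16:20 slot — that's 2.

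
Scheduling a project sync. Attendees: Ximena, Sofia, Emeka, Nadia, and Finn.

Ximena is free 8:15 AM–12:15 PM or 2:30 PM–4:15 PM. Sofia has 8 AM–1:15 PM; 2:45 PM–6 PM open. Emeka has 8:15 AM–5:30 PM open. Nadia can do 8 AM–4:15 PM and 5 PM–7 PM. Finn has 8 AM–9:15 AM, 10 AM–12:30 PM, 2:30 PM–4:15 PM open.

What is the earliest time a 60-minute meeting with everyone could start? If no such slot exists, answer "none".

08:15

Ximena ∩ Sofia: 08:15-12:15, 14:45-16:15.
Ximena ∩ Sofia ∩ Emeka: 08:15-12:15, 14:45-16:15.
Ximena ∩ Sofia ∩ Emeka ∩ Nadia: 08:15-12:15, 14:45-16:15.
Ximena ∩ Sofia ∩ Emeka ∩ Nadia ∩ Finn: 08:15-09:15, 10:00-12:15, 14:45-16:15.
Those are the intersection windows.
The first common window of at least 60 minutes is 08:15-09:15, so the earliest start is 08:15.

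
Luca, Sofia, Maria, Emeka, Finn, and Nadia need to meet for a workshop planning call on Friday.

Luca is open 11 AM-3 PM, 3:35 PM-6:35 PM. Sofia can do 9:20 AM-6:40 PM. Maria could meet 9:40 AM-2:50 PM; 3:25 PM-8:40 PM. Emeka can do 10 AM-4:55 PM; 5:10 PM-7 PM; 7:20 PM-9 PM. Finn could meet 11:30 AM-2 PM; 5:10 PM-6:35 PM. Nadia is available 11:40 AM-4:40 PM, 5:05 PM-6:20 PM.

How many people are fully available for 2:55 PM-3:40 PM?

Sofia, Emeka, and Nadia can make the full 14:55-15:40 slot — that's 3.

3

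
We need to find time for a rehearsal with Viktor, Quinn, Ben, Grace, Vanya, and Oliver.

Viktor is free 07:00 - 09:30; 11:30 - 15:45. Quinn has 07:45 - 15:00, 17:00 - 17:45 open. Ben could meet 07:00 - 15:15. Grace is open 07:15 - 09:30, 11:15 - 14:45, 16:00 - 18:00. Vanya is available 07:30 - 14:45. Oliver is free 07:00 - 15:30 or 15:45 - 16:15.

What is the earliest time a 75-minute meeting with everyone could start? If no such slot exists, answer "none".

07:45

Viktor ∩ Quinn: 07:45-09:30, 11:30-15:00.
Viktor ∩ Quinn ∩ Ben: 07:45-09:30, 11:30-15:00.
Viktor ∩ Quinn ∩ Ben ∩ Grace: 07:45-09:30, 11:30-14:45.
Viktor ∩ Quinn ∩ Ben ∩ Grace ∩ Vanya: 07:45-09:30, 11:30-14:45.
Viktor ∩ Quinn ∩ Ben ∩ Grace ∩ Vanya ∩ Oliver: 07:45-09:30, 11:30-14:45.
The first common window of at least 75 minutes is 07:45-09:30, so the earliest start is 07:45.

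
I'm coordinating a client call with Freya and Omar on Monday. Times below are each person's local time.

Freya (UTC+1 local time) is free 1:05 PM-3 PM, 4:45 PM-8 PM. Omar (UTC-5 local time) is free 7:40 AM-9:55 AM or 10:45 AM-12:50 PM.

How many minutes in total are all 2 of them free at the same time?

205

Freya in UTC: 12:05-14:00, 15:45-19:00 (subtract 1h to convert from UTC+1).
Omar in UTC: 12:40-14:55, 15:45-17:50 (add 5h to convert from UTC-5).
Freya ∩ Omar: 12:40-14:00, 15:45-17:50.
So the common availability across everyone is 12:40-14:00, 15:45-17:50.
Summing the common windows: 80 + 125 = 205 minutes.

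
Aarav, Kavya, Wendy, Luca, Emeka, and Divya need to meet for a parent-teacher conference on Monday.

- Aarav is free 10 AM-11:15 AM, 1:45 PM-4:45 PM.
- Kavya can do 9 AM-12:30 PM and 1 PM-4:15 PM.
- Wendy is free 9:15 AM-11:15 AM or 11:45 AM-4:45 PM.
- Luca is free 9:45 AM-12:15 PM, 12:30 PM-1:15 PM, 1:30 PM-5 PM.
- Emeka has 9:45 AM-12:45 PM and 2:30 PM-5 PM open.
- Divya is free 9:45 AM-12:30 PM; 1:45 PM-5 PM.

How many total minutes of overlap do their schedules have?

180

Aarav ∩ Kavya: 10:00-11:15, 13:45-16:15.
Aarav ∩ Kavya ∩ Wendy: 10:00-11:15, 13:45-16:15.
Aarav ∩ Kavya ∩ Wendy ∩ Luca: 10:00-11:15, 13:45-16:15.
Aarav ∩ Kavya ∩ Wendy ∩ Luca ∩ Emeka: 10:00-11:15, 14:30-16:15.
Aarav ∩ Kavya ∩ Wendy ∩ Luca ∩ Emeka ∩ Divya: 10:00-11:15, 14:30-16:15.
Those are the intersection windows.
Summing the common windows: 75 + 105 = 180 minutes.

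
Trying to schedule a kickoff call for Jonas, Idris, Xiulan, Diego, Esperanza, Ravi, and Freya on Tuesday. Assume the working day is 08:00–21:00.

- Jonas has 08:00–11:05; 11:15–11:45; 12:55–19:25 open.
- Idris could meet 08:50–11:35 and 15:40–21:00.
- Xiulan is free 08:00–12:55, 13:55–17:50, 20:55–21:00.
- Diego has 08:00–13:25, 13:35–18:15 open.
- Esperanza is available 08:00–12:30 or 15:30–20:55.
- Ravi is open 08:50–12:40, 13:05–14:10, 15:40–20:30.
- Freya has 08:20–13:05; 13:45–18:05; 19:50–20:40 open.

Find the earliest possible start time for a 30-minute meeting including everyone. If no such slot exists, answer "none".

08:50

Jonas ∩ Idris: 08:50-11:05, 11:15-11:35, 15:40-19:25.
Jonas ∩ Idris ∩ Xiulan: 08:50-11:05, 11:15-11:35, 15:40-17:50.
Jonas ∩ Idris ∩ Xiulan ∩ Diego: 08:50-11:05, 11:15-11:35, 15:40-17:50.
Jonas ∩ Idris ∩ Xiulan ∩ Diego ∩ Esperanza: 08:50-11:05, 11:15-11:35, 15:40-17:50.
Jonas ∩ Idris ∩ Xiulan ∩ Diego ∩ Esperanza ∩ Ravi: 08:50-11:05, 11:15-11:35, 15:40-17:50.
Jonas ∩ Idris ∩ Xiulan ∩ Diego ∩ Esperanza ∩ Ravi ∩ Freya: 08:50-11:05, 11:15-11:35, 15:40-17:50.
The first common window of at least 30 minutes is 08:50-11:05, so the earliest start is 08:50.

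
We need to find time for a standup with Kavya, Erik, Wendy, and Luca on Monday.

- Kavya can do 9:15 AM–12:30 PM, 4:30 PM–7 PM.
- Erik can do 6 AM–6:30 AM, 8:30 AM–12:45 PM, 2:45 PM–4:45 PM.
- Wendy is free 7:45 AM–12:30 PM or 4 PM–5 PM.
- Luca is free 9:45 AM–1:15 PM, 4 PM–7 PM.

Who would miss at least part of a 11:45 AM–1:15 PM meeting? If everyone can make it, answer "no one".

Erik, Kavya, Wendy

Kavya: not fully free for 11:45-13:15. Erik: not fully free for 11:45-13:15. Wendy: not fully free for 11:45-13:15. Luca: free for 11:45-13:15.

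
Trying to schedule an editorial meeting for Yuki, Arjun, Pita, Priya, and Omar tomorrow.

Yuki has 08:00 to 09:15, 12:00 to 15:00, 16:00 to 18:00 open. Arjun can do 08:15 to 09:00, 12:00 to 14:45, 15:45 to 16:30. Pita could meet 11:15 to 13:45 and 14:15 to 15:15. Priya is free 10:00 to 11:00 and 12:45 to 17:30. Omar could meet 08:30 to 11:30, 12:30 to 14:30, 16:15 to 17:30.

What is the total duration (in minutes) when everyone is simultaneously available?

Yuki ∩ Arjun: 08:15-09:00, 12:00-14:45, 16:00-16:30.
Yuki ∩ Arjun ∩ Pita: 12:00-13:45, 14:15-14:45.
Yuki ∩ Arjun ∩ Pita ∩ Priya: 12:45-13:45, 14:15-14:45.
Yuki ∩ Arjun ∩ Pita ∩ Priya ∩ Omar: 12:45-13:45, 14:15-14:30.
Summing the common windows: 60 + 15 = 75 minutes.

75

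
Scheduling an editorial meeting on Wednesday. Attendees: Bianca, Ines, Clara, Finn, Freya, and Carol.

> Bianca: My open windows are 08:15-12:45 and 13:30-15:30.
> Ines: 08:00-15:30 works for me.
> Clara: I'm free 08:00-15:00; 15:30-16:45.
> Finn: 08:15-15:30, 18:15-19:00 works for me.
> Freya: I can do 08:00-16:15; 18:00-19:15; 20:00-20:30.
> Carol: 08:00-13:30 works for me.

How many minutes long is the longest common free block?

270

Bianca ∩ Ines: 08:15-12:45, 13:30-15:30.
Bianca ∩ Ines ∩ Clara: 08:15-12:45, 13:30-15:00.
Bianca ∩ Ines ∩ Clara ∩ Finn: 08:15-12:45, 13:30-15:00.
Bianca ∩ Ines ∩ Clara ∩ Finn ∩ Freya: 08:15-12:45, 13:30-15:00.
Bianca ∩ Ines ∩ Clara ∩ Finn ∩ Freya ∩ Carol: 08:15-12:45.
So the common availability across everyone is 08:15-12:45.
The longest is 08:15-12:45 at 270 minutes.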